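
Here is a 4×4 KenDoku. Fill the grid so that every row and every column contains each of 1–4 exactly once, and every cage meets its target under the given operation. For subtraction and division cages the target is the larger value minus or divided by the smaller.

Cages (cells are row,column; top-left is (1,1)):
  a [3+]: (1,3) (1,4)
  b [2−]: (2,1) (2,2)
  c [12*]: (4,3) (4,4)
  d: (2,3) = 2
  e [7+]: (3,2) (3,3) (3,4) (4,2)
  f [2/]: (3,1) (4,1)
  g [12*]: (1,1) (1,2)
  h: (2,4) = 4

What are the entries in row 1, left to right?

Cage d is a single given cell, which forces (2,3) = 2.
H is a freebie; hence (2,4) = 4.
The 4 cells of cage e must have sum 7; hence (4,2) = 1.
Column 4 now contains 4, which forces (4,4) = 3.
Column 3 already has 2, which forces (1,3) = 1.
Cage a's pair has sum 3, leaving (1,4) = 2.
The two cells of cage b must have difference 2, which forces (2,1) = 1.
Column 2 already has 1, leaving (2,2) = 3.
3 is placed in column 2; hence (3,2) = 2.
1 is placed in column 3, leaving (3,3) = 3.
Column 4 already has 2, leaving (3,4) = 1.
Row 4 already has 3, so (4,3) = 4.
The two cells of cage g must have product 12, leaving (1,1) = 3.
3 is placed in column 2; hence (1,2) = 4.
Row 3 now contains 2, which forces (3,1) = 4.
Row 4 now contains 4, leaving (4,1) = 2.
Filled in: 3 4 1 2 / 1 3 2 4 / 4 2 3 1 / 2 1 4 3.

3 4 1 2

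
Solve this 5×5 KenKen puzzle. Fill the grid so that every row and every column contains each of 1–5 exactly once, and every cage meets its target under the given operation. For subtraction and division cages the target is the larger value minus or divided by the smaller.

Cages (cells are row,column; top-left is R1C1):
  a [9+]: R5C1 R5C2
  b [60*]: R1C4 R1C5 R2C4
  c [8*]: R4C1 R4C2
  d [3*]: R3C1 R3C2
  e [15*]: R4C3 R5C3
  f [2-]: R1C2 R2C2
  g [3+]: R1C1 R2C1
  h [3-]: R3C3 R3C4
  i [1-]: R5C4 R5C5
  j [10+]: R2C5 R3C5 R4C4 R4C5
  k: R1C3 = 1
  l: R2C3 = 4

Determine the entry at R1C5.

Cage k is a single given cell, so R1C3 = 1.
Cage l is a single given cell, so R2C3 = 4.
Row 1 already has 1, which forces R1C1 = 2.
Cage g needs two cells with sum 3, which forces R2C1 = 1.
Column 1 now contains 1, which forces R3C1 = 3.
3 is placed in row 3; hence R3C2 = 1.
2 is placed in column 1; hence R4C1 = 4.
Row 4 now contains 4; hence R4C2 = 2.
Column 1 already has 4; hence R5C1 = 5.
Row 5 already has 5, which forces R5C2 = 4.
Row 5 already has 5, which forces R5C3 = 3.
Cage j has sum 10, which forces R2C5 = 2.
The 4 cells of cage j must have sum 10; hence R3C5 = 4.
Column 3 now contains 3, leaving R4C3 = 5.
Column 5 already has 2, leaving R5C5 = 1.
The 3 cells of cage b must have product 60; hence R1C4 = 4.
Column 3 now contains 5, so R3C3 = 2.
Cage h needs two cells with difference 3, leaving R3C4 = 5.
The 4 cells of cage j must have sum 10, so R4C4 = 1.
Column 5 already has 1, so R4C5 = 3.
1 is placed in row 5, so R5C4 = 2.
Column 5 now contains 3, so R1C5 = 5.
5 is placed in column 4, leaving R2C4 = 3.
Row 1 now contains 5, which forces R1C2 = 3.
Row 2 already has 3; hence R2C2 = 5.
The full grid is 2 3 1 4 5 / 1 5 4 3 2 / 3 1 2 5 4 / 4 2 5 1 3 / 5 4 3 2 1.

5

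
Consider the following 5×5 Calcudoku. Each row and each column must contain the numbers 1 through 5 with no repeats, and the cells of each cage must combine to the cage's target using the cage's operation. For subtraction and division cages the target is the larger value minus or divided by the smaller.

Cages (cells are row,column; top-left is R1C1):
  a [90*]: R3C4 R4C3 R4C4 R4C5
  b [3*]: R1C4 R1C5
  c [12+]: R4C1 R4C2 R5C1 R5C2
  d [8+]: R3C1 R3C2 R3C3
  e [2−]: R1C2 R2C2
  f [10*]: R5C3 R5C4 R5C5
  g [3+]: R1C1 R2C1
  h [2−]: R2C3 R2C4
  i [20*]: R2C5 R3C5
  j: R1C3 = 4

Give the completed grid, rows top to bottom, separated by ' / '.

2 5 4 1 3 / 1 3 2 4 5 / 5 2 1 3 4 / 4 1 3 5 2 / 3 4 5 2 1

Cage j is given, leaving R1C3 = 4.
Cage a has product 90, which forces R3C4 = 3.
3 is placed in column 4, leaving R1C4 = 1.
Cage b needs two cells with product 3, so R1C5 = 3.
Row 1 now contains 1, leaving R1C1 = 2.
Row 1 already has 2, leaving R1C2 = 5.
Cage g's pair has sum 3, so R2C1 = 1.
Column 1 already has 1; hence R3C1 = 5.
5 is placed in row 3; hence R3C5 = 4.
Cage a needs product 90; hence R4C3 = 3.
The two cells of cage e must have difference 2, leaving R2C2 = 3.
Column 3 already has 3, which forces R2C3 = 2.
Cage h needs two cells with difference 2, leaving R2C4 = 4.
Column 5 now contains 4, leaving R2C5 = 5.
2 is placed in column 3; hence R3C3 = 1.
Row 4 now contains 3, which forces R4C1 = 4.
Cage c needs sum 12; hence R4C2 = 1.
Column 5 already has 5; hence R4C5 = 2.
The 4 cells of cage c must have sum 12; hence R5C1 = 3.
The 4 cells of cage c must have sum 12, which forces R5C2 = 4.
Column 3 now contains 1, which forces R5C3 = 5.
5 is placed in row 5; hence R5C4 = 2.
Column 5 now contains 2; hence R5C5 = 1.
Row 3 now contains 1, which forces R3C2 = 2.
Row 4 now contains 2, which forces R4C4 = 5.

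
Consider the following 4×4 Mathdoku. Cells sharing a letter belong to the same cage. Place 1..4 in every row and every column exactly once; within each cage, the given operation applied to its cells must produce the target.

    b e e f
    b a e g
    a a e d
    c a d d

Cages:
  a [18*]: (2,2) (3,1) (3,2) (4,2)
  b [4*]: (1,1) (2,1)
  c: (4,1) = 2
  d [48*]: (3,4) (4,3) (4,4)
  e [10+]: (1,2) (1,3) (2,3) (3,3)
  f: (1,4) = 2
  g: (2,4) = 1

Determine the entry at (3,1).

F is a freebie, which forces (1,4) = 2.
G is a freebie; hence (2,4) = 1.
Cage a needs product 18, so (3,1) = 3.
Cage d needs product 48; hence (3,4) = 4.
Cage c is a single given cell, leaving (4,1) = 2.
Cage d has product 48, which forces (4,3) = 4.
Cage d has product 48; hence (4,4) = 3.
Cage b needs two cells with product 4, so (1,1) = 1.
Cage e has sum 10; hence (1,2) = 4.
1 is placed in row 1, which forces (1,3) = 3.
1 is placed in row 2; hence (2,1) = 4.
Cage a needs product 18, which forces (2,2) = 3.
3 is placed in column 3, which forces (2,3) = 2.
The 4 cells of cage a must have product 18, so (3,2) = 2.
Column 3 already has 2, leaving (3,3) = 1.
Row 4 already has 3, which forces (4,2) = 1.
Filled in: 1 4 3 2 / 4 3 2 1 / 3 2 1 4 / 2 1 4 3.

3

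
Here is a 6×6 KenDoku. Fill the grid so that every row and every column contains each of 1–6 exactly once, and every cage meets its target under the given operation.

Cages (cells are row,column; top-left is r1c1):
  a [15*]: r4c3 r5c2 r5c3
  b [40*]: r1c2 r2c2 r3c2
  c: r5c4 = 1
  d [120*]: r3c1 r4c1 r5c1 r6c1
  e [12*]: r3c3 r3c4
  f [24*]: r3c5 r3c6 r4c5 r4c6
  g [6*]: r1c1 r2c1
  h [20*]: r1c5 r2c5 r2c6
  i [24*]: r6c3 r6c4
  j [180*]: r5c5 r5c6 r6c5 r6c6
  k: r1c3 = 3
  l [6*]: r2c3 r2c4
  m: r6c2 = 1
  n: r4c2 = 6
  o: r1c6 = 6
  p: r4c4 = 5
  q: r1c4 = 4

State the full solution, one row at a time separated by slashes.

Cage k is given, so r1c3 = 3.
Q is a freebie, leaving r1c4 = 4.
O is a freebie; hence r1c6 = 6.
Cage n is a single given cell, leaving r4c2 = 6.
Cage p is a single given cell, which forces r4c4 = 5.
Cage c is a single given cell; hence r5c4 = 1.
Cage m is given; hence r6c2 = 1.
Column 4 now contains 4, so r6c4 = 6.
Cage l's pair has product 6, which forces r2c3 = 2.
Cage l needs two cells with product 6, which forces r2c4 = 3.
3 is placed in column 4, leaving r3c4 = 2.
Row 4 now contains 5; hence r4c3 = 1.
Cage a needs product 15, leaving r5c2 = 3.
Row 5 now contains 1, leaving r5c3 = 5.
Row 6 already has 6; hence r6c3 = 4.
The two cells of cage g must have product 6, which forces r1c1 = 1.
Cage b has product 40, which forces r1c2 = 2.
Row 1 already has 1; hence r1c5 = 5.
Row 2 now contains 3; hence r2c1 = 6.
Column 3 already has 4; hence r3c3 = 6.
Cage j has product 180, which forces r5c5 = 6.
Cage j has product 180, which forces r5c6 = 2.
Column 5 already has 5; hence r6c5 = 3.
3 is placed in row 6; hence r6c6 = 5.
Cage d has product 120; hence r3c1 = 5.
5 is placed in row 3; hence r3c2 = 4.
Row 3 already has 4; hence r3c5 = 1.
Row 3 already has 1, which forces r3c6 = 3.
The 4 cells of cage d must have product 120; hence r4c1 = 3.
The 4 cells of cage f must have product 24, which forces r4c5 = 2.
Column 6 already has 3, so r4c6 = 4.
Row 5 already has 2, which forces r5c1 = 4.
Row 6 already has 5; hence r6c1 = 2.
4 is placed in column 2; hence r2c2 = 5.
1 is placed in column 5; hence r2c5 = 4.
Column 6 now contains 4, which forces r2c6 = 1.

1 2 3 4 5 6 / 6 5 2 3 4 1 / 5 4 6 2 1 3 / 3 6 1 5 2 4 / 4 3 5 1 6 2 / 2 1 4 6 3 5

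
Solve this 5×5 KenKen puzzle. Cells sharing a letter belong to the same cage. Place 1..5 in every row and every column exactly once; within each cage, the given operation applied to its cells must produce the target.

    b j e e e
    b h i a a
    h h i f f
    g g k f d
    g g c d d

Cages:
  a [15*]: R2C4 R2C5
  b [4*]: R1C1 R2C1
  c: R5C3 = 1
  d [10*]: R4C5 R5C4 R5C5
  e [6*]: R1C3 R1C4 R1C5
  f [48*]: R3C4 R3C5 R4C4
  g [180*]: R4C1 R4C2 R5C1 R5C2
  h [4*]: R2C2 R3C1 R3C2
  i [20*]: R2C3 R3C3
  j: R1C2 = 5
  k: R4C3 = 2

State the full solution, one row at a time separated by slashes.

J is a freebie, leaving R1C2 = 5.
The 3 cells of cage f must have product 48, which forces R3C4 = 3.
Cage f has product 48, which forces R3C5 = 4.
Cage k is a single given cell, so R4C3 = 2.
Cage f has product 48; hence R4C4 = 4.
C is a freebie, so R5C3 = 1.
Column 3 now contains 1, so R1C3 = 3.
Cage h needs product 4, which forces R2C2 = 2.
The two cells of cage i must have product 20, so R2C3 = 4.
Column 4 already has 3, leaving R2C4 = 5.
Cage a needs two cells with product 15; hence R2C5 = 3.
Cage h needs product 4, leaving R3C1 = 2.
Row 3 now contains 4, which forces R3C2 = 1.
Row 3 now contains 4, leaving R3C3 = 5.
Cage g has product 180, which forces R4C1 = 5.
4 is placed in row 4, so R4C2 = 3.
Cage d needs product 10, which forces R4C5 = 1.
Cage g needs product 180; hence R5C1 = 3.
Cage g needs product 180, so R5C2 = 4.
5 is placed in column 4, leaving R5C4 = 2.
2 is placed in row 5, so R5C5 = 5.
Cage b needs two cells with product 4, so R1C1 = 4.
2 is placed in column 4, leaving R1C4 = 1.
Column 5 now contains 1, which forces R1C5 = 2.
Row 2 now contains 4; hence R2C1 = 1.

4 5 3 1 2 / 1 2 4 5 3 / 2 1 5 3 4 / 5 3 2 4 1 / 3 4 1 2 5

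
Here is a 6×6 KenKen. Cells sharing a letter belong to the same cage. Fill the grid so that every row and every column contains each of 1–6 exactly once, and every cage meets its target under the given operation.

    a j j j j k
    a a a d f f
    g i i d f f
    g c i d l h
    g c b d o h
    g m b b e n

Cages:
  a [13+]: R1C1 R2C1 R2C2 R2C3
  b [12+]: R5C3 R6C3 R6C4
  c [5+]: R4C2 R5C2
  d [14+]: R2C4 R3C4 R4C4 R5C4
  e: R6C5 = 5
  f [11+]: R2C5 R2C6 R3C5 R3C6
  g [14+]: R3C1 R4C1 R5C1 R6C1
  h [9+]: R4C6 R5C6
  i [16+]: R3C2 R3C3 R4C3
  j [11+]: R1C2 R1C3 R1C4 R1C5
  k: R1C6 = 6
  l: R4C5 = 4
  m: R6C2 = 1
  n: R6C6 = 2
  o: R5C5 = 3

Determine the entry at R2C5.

6

Cage k is given, which forces R1C6 = 6.
Cage l is given; hence R4C5 = 4.
Cage o is given, which forces R5C5 = 3.
Cage m is given; hence R6C2 = 1.
Cage e is a single given cell, which forces R6C5 = 5.
Cage n is a single given cell, so R6C6 = 2.
Cage c needs two cells with sum 5, leaving R4C2 = 3.
Cage h's pair has sum 9, which forces R4C6 = 5.
The two cells of cage c must have sum 5, so R5C2 = 2.
Row 5 now contains 2, leaving R5C3 = 5.
Cage h's pair has sum 9; hence R5C6 = 4.
2 is placed in column 2, leaving R1C2 = 5.
The 3 cells of cage i must have sum 16, which forces R3C2 = 6.
Cage i needs sum 16, which forces R3C3 = 4.
Row 3 already has 6; hence R3C5 = 1.
1 is placed in row 3, which forces R3C6 = 3.
Row 4 now contains 5, leaving R4C3 = 6.
Column 3 already has 4, so R6C3 = 3.
Row 6 now contains 3, so R6C4 = 4.
Cage j has sum 11; hence R1C3 = 1.
Cage j has sum 11, leaving R1C4 = 3.
Column 5 now contains 1, leaving R1C5 = 2.
6 is placed in column 2; hence R2C2 = 4.
Column 3 already has 1; hence R2C3 = 2.
Column 5 now contains 1; hence R2C5 = 6.
Column 6 now contains 3, leaving R2C6 = 1.
3 is placed in row 3, which forces R3C1 = 5.
Row 3 now contains 5, which forces R3C4 = 2.
Cage g needs sum 14, so R4C1 = 2.
Column 4 now contains 2; hence R4C4 = 1.
The 4 cells of cage g must have sum 14; hence R5C1 = 1.
1 is placed in column 4, leaving R5C4 = 6.
Row 6 now contains 4, so R6C1 = 6.
Row 1 already has 2; hence R1C1 = 4.
Column 1 now contains 5, which forces R2C1 = 3.
1 is placed in row 2, so R2C4 = 5.
Completed grid: 4 5 1 3 2 6 / 3 4 2 5 6 1 / 5 6 4 2 1 3 / 2 3 6 1 4 5 / 1 2 5 6 3 4 / 6 1 3 4 5 2.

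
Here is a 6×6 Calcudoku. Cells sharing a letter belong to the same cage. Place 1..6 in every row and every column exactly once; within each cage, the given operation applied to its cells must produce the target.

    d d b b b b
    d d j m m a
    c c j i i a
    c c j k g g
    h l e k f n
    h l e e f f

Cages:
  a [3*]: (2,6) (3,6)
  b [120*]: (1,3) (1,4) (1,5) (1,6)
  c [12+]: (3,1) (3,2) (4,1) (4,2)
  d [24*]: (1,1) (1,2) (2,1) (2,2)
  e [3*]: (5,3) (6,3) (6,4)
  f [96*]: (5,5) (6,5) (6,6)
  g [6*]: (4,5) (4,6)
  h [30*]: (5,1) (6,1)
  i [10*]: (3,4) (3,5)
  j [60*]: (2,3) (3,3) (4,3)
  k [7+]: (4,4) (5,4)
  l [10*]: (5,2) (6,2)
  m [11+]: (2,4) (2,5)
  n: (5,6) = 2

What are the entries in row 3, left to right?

3 4 6 5 2 1

Cage e has product 3, which forces (5,3) = 1.
Cage f needs product 96, so (5,5) = 4.
N is a freebie, so (5,6) = 2.
The 3 cells of cage e must have product 3; hence (6,3) = 3.
The 3 cells of cage e must have product 3, which forces (6,4) = 1.
Cage f needs product 96, which forces (6,5) = 6.
Cage f needs product 96, which forces (6,6) = 4.
Cage m's pair has sum 11, so (2,4) = 6.
6 is placed in column 5, so (2,5) = 5.
Column 5 now contains 5, which forces (3,5) = 2.
2 is placed in column 5, so (4,5) = 1.
Cage h needs two cells with product 30; hence (5,1) = 6.
Row 5 already has 2; hence (5,2) = 5.
Row 5 already has 5; hence (5,4) = 3.
Row 6 already has 6; hence (6,1) = 5.
The two cells of cage l must have product 10; hence (6,2) = 2.
Column 5 already has 1; hence (1,5) = 3.
Cage b needs product 120, which forces (1,6) = 5.
Row 2 already has 5, which forces (2,3) = 2.
Row 3 now contains 2; hence (3,4) = 5.
Cage k's pair has sum 7, so (4,4) = 4.
Cage g needs two cells with product 6, so (4,6) = 6.
2 is placed in column 3, leaving (1,3) = 4.
4 is placed in column 4, which forces (1,4) = 2.
Row 3 now contains 5, so (3,3) = 6.
Cage c has sum 12; hence (4,1) = 2.
Row 4 already has 6, which forces (4,2) = 3.
Row 4 already has 6; hence (4,3) = 5.
Row 1 already has 2, leaving (1,1) = 1.
Cage d has product 24, which forces (1,2) = 6.
Cage d has product 24, so (2,1) = 4.
The 4 cells of cage d must have product 24, which forces (2,2) = 1.
Row 2 now contains 1, leaving (2,6) = 3.
Cage c needs sum 12, so (3,1) = 3.
Row 3 now contains 6; hence (3,2) = 4.
Column 6 already has 3, which forces (3,6) = 1.
The full grid is 1 6 4 2 3 5 / 4 1 2 6 5 3 / 3 4 6 5 2 1 / 2 3 5 4 1 6 / 6 5 1 3 4 2 / 5 2 3 1 6 4.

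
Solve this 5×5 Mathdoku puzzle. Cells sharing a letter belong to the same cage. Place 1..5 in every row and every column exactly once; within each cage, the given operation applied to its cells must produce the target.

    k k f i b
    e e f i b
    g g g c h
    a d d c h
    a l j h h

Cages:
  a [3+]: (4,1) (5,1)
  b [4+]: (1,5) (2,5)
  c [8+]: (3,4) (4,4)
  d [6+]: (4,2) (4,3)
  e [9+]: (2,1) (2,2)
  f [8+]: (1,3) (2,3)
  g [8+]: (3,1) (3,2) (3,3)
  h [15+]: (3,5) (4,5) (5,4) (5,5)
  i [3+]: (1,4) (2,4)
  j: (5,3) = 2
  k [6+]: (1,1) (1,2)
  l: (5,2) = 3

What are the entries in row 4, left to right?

Cage l is a single given cell, leaving (5,2) = 3.
Cage j is a single given cell; hence (5,3) = 2.
The two cells of cage a must have sum 3, so (4,1) = 2.
Row 5 now contains 2, which forces (5,1) = 1.
The only place for 4 in row 1 is (1,1).
The two cells of cage k must have sum 6, so (1,2) = 2.
Row 1 already has 2; hence (1,4) = 1.
Row 1 now contains 1, so (1,5) = 3.
4 is placed in column 1, leaving (2,1) = 5.
Cage e needs two cells with sum 9; hence (2,2) = 4.
Row 2 already has 5, leaving (2,3) = 3.
Column 4 now contains 1, which forces (2,4) = 2.
Column 5 already has 3, leaving (2,5) = 1.
Column 1 now contains 5, which forces (3,1) = 3.
Column 2 now contains 4, so (3,2) = 1.
Row 3 already has 1, leaving (3,3) = 4.
Row 3 now contains 3; hence (3,4) = 5.
Row 3 already has 5; hence (3,5) = 2.
1 is placed in column 2, leaving (4,2) = 5.
5 is placed in row 4; hence (4,3) = 1.
Column 4 already has 5, so (4,4) = 3.
5 is placed in row 4; hence (4,5) = 4.
Column 4 already has 5, which forces (5,4) = 4.
Column 5 now contains 4, so (5,5) = 5.
Row 1 already has 3, which forces (1,3) = 5.
The full grid is 4 2 5 1 3 / 5 4 3 2 1 / 3 1 4 5 2 / 2 5 1 3 4 / 1 3 2 4 5.

2 5 1 3 4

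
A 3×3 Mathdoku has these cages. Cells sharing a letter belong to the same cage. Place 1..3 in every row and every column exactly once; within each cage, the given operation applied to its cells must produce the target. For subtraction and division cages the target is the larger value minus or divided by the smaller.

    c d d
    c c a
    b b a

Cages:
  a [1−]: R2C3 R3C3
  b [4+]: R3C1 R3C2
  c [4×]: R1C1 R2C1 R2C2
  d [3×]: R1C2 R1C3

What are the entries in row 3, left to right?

Cage c needs product 4, leaving R1C1 = 2.
Cage c has product 4, leaving R2C1 = 1.
Cage c needs product 4; hence R2C2 = 2.
2 is placed in row 2, so R2C3 = 3.
Column 1 now contains 1, so R3C1 = 3.
3 is placed in row 3, leaving R3C2 = 1.
Row 3 now contains 1, so R3C3 = 2.
1 is placed in column 2; hence R1C2 = 3.
3 is placed in column 3, which forces R1C3 = 1.
Filled in: 2 3 1 / 1 2 3 / 3 1 2.

3 1 2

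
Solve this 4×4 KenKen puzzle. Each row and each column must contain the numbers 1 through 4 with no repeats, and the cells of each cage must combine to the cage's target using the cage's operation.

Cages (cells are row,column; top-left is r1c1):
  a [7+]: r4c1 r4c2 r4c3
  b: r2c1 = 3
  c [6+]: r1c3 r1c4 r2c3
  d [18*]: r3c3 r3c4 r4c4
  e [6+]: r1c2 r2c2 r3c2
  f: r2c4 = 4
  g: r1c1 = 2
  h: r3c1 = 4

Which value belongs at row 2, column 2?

2

Cage g is given; hence r1c1 = 2.
Cage b is a single given cell, leaving r2c1 = 3.
Cage f is given, so r2c4 = 4.
Cage h is a single given cell, which forces r3c1 = 4.
The 3 cells of cage d must have product 18, leaving r3c3 = 3.
Cage d needs product 18, so r3c4 = 2.
4 is placed in column 1, so r4c1 = 1.
Cage d needs product 18, which forces r4c4 = 3.
Cage e needs sum 6, which forces r1c2 = 3.
Cage c has sum 6, which forces r1c3 = 4.
Column 4 now contains 3; hence r1c4 = 1.
The 3 cells of cage e must have sum 6, so r2c2 = 2.
Cage c has sum 6, so r2c3 = 1.
Row 3 now contains 2; hence r3c2 = 1.
2 is placed in column 2, which forces r4c2 = 4.
Column 3 already has 4, which forces r4c3 = 2.
Completed grid: 2 3 4 1 / 3 2 1 4 / 4 1 3 2 / 1 4 2 3.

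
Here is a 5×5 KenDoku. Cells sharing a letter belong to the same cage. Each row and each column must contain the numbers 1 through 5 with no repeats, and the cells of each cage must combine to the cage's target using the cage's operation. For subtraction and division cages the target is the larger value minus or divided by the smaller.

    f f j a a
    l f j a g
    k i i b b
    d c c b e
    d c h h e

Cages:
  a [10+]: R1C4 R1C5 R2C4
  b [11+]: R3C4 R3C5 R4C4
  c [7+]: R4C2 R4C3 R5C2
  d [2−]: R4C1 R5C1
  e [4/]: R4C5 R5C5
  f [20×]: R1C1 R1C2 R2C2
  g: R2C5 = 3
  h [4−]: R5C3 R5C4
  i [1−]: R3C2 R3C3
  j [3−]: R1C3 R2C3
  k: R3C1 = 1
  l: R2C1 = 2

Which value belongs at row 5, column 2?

Cage l is given, which forces R2C1 = 2.
G is a freebie, so R2C5 = 3.
Cage k is a single given cell, which forces R3C1 = 1.
Row 1 needs a 3, and only R1C4 is open for it.
Cage a needs sum 10, which forces R1C5 = 2.
Cage a needs sum 10, leaving R2C4 = 5.
5 is placed in column 4, leaving R5C4 = 1.
Row 5 now contains 1, leaving R5C5 = 4.
Column 5 now contains 4, which forces R3C5 = 5.
Column 5 now contains 4; hence R4C5 = 1.
Row 5 now contains 1; hence R5C3 = 5.
Cage d needs two cells with difference 2, so R4C1 = 5.
Cage c has sum 7, leaving R4C2 = 3.
The 3 cells of cage c must have sum 7; hence R4C3 = 2.
2 is placed in row 4, so R4C4 = 4.
Row 5 now contains 5, which forces R5C1 = 3.
Cage c needs sum 7, leaving R5C2 = 2.
5 is placed in column 1, so R1C1 = 4.
The 3 cells of cage f must have product 20; hence R1C2 = 5.
Row 1 already has 4, so R1C3 = 1.
Cage f needs product 20, which forces R2C2 = 1.
1 is placed in column 3, which forces R2C3 = 4.
2 is placed in column 2, leaving R3C2 = 4.
Cage i's pair has difference 1, so R3C3 = 3.
Column 4 now contains 4, so R3C4 = 2.
Completed grid: 4 5 1 3 2 / 2 1 4 5 3 / 1 4 3 2 5 / 5 3 2 4 1 / 3 2 5 1 4.

2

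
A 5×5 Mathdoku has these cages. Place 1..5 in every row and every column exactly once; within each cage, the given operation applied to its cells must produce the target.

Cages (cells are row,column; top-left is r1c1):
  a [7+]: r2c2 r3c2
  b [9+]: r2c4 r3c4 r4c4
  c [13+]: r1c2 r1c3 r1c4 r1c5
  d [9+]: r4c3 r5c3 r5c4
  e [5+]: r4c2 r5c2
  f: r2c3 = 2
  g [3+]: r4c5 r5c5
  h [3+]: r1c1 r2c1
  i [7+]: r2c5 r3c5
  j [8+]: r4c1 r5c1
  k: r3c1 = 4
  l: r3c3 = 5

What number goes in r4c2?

1

F is a freebie, leaving r2c3 = 2.
K is a freebie, so r3c1 = 4.
Cage l is a single given cell, which forces r3c3 = 5.
Cage h needs two cells with sum 3, leaving r1c1 = 2.
Row 2 already has 2, so r2c1 = 1.
The only place for 3 in row 2 is r2c4.
The only place for 1 in row 3 is r3c4.
The 3 cells of cage b must have sum 9; hence r4c4 = 5.
Column 4 now contains 5, so r1c4 = 4.
Row 4 now contains 5, leaving r4c1 = 3.
3 is placed in row 4, leaving r4c3 = 4.
Cage j's pair has sum 8, so r5c1 = 5.
4 is placed in column 4; hence r5c4 = 2.
Row 5 now contains 2, leaving r5c5 = 1.
Column 5 now contains 1, so r4c5 = 2.
Row 5 now contains 1, which forces r5c3 = 3.
Column 3 now contains 3; hence r1c3 = 1.
Cage i needs two cells with sum 7; hence r2c5 = 4.
Column 5 already has 2, which forces r3c5 = 3.
Row 4 now contains 2, so r4c2 = 1.
3 is placed in row 5, so r5c2 = 4.
Cage c needs sum 13; hence r1c2 = 3.
Column 5 already has 3, so r1c5 = 5.
4 is placed in row 2; hence r2c2 = 5.
Row 3 now contains 3; hence r3c2 = 2.
Completed grid: 2 3 1 4 5 / 1 5 2 3 4 / 4 2 5 1 3 / 3 1 4 5 2 / 5 4 3 2 1.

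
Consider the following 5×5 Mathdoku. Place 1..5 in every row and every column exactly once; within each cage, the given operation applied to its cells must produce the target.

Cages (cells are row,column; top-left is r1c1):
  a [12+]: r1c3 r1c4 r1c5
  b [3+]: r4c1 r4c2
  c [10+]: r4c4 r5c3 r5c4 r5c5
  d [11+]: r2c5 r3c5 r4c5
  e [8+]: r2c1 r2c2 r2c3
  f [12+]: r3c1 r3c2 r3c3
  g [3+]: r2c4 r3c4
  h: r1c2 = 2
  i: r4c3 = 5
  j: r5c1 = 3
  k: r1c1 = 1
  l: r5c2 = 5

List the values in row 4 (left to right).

Cage k is a single given cell, leaving r1c1 = 1.
H is a freebie; hence r1c2 = 2.
1 is placed in column 1, so r4c1 = 2.
Column 2 already has 2; hence r4c2 = 1.
Cage i is a single given cell, which forces r4c3 = 5.
Row 4 now contains 5, so r4c5 = 4.
J is a freebie, leaving r5c1 = 3.
Cage l is given; hence r5c2 = 5.
Cage e has sum 8, which forces r2c1 = 4.
Cage e needs sum 8; hence r2c2 = 3.
Cage e needs sum 8, so r2c3 = 1.
1 is placed in row 2, leaving r2c4 = 2.
2 is placed in row 2, so r2c5 = 5.
The 3 cells of cage f must have sum 12, which forces r3c1 = 5.
Column 2 now contains 3, so r3c2 = 4.
4 is placed in row 3, so r3c3 = 3.
2 is placed in column 4, so r3c4 = 1.
Column 5 now contains 5, so r3c5 = 2.
Row 4 already has 4, which forces r4c4 = 3.
Column 4 already has 1, so r5c4 = 4.
Column 5 now contains 2, so r5c5 = 1.
Column 3 now contains 3, so r1c3 = 4.
Column 4 now contains 4, so r1c4 = 5.
Column 5 now contains 5, so r1c5 = 3.
Row 5 now contains 4, which forces r5c3 = 2.
The full grid is 1 2 4 5 3 / 4 3 1 2 5 / 5 4 3 1 2 / 2 1 5 3 4 / 3 5 2 4 1.

2 1 5 3 4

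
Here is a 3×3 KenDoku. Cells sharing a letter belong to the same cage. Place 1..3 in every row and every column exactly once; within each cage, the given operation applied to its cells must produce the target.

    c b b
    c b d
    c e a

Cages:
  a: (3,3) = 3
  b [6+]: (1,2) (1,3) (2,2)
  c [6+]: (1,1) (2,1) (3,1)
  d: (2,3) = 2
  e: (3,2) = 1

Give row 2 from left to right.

1 3 2

Cage d is a single given cell; hence (2,3) = 2.
Cage e is a single given cell, which forces (3,2) = 1.
Cage a is given, leaving (3,3) = 3.
The 3 cells of cage b must have sum 6, leaving (1,2) = 2.
3 is placed in column 3, leaving (1,3) = 1.
Column 2 now contains 1, which forces (2,2) = 3.
3 is placed in row 3, so (3,1) = 2.
Row 1 already has 1, so (1,1) = 3.
Row 2 now contains 3, leaving (2,1) = 1.
Completed grid: 3 2 1 / 1 3 2 / 2 1 3.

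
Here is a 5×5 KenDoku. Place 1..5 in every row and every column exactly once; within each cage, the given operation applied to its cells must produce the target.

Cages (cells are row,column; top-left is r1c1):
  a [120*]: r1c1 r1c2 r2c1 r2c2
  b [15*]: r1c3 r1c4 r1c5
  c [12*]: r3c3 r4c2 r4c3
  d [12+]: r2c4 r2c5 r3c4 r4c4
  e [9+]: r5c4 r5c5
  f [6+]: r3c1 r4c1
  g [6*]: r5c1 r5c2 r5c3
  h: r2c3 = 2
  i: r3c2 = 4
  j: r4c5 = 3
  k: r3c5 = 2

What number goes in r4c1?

5

H is a freebie, leaving r2c3 = 2.
I is a freebie, so r3c2 = 4.
Cage k is a single given cell, which forces r3c5 = 2.
Cage j is given, leaving r4c5 = 3.
Cage c needs product 12; hence r3c3 = 3.
Cage c needs product 12, which forces r4c2 = 1.
The 3 cells of cage c must have product 12; hence r4c3 = 4.
Row 4 now contains 4, so r4c4 = 2.
Column 3 already has 3; hence r5c3 = 1.
Column 3 now contains 1, so r1c3 = 5.
The 3 cells of cage b must have product 15; hence r1c4 = 3.
The 3 cells of cage b must have product 15, which forces r1c5 = 1.
The two cells of cage f must have sum 6, leaving r3c1 = 1.
1 is placed in row 3, so r3c4 = 5.
Row 4 already has 1, which forces r4c1 = 5.
Column 4 now contains 5, leaving r5c4 = 4.
Row 5 now contains 4, leaving r5c5 = 5.
Cage a has product 120; hence r1c1 = 4.
Row 1 now contains 3, which forces r1c2 = 2.
Cage a has product 120, which forces r2c1 = 3.
The 4 cells of cage a must have product 120; hence r2c2 = 5.
Column 4 now contains 4; hence r2c4 = 1.
5 is placed in column 5; hence r2c5 = 4.
3 is placed in column 1, which forces r5c1 = 2.
2 is placed in column 2, which forces r5c2 = 3.
The full grid is 4 2 5 3 1 / 3 5 2 1 4 / 1 4 3 5 2 / 5 1 4 2 3 / 2 3 1 4 5.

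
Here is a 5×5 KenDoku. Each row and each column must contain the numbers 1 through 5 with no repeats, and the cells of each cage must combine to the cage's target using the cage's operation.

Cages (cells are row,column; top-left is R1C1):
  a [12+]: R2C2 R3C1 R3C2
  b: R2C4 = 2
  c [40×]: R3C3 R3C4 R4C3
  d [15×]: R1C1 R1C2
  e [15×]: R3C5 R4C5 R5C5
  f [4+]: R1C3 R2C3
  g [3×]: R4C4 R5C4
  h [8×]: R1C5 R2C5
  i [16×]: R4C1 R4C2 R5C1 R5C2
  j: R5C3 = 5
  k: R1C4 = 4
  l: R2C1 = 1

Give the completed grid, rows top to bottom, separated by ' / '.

Cage k is given; hence R1C4 = 4.
Row 1 already has 4, leaving R1C5 = 2.
L is a freebie, which forces R2C1 = 1.
Row 2 now contains 1; hence R2C3 = 3.
Cage b is given, so R2C4 = 2.
2 is placed in column 5, which forces R2C5 = 4.
Column 4 already has 2, which forces R3C4 = 5.
J is a freebie, which forces R5C3 = 5.
3 is placed in column 3, leaving R1C3 = 1.
Row 2 already has 4, so R2C2 = 5.
Cage e has product 15, which forces R4C5 = 5.
Cage d needs two cells with product 15; hence R1C1 = 5.
5 is placed in column 2, so R1C2 = 3.
Column 2 already has 3, leaving R3C2 = 4.
Row 3 now contains 4, which forces R3C3 = 2.
2 is placed in column 3, so R4C3 = 4.
Row 3 now contains 4, so R3C1 = 3.
Row 3 already has 3, leaving R3C5 = 1.
Row 4 already has 4, leaving R4C1 = 2.
Cage i needs product 16, which forces R4C2 = 1.
Row 4 now contains 1, so R4C4 = 3.
Cage i needs product 16, leaving R5C1 = 4.
The 4 cells of cage i must have product 16; hence R5C2 = 2.
Column 4 now contains 3, which forces R5C4 = 1.
Column 5 now contains 1; hence R5C5 = 3.

5 3 1 4 2 / 1 5 3 2 4 / 3 4 2 5 1 / 2 1 4 3 5 / 4 2 5 1 3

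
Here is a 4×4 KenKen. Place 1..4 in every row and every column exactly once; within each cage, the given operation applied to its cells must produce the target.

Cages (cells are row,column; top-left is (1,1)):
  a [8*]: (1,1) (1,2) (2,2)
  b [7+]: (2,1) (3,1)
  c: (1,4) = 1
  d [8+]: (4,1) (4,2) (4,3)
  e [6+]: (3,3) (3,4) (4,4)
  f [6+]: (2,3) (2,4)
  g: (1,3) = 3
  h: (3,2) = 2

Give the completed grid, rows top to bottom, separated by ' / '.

G is a freebie, so (1,3) = 3.
C is a freebie, which forces (1,4) = 1.
Cage h is given; hence (3,2) = 2.
Row 3 now contains 2; hence (3,3) = 1.
Column 3 now contains 1; hence (4,3) = 4.
Cage a has product 8, leaving (1,1) = 2.
2 is placed in column 2, leaving (1,2) = 4.
Cage a has product 8, which forces (2,2) = 1.
4 is placed in column 3, leaving (2,3) = 2.
The two cells of cage f must have sum 6, so (2,4) = 4.
Cage e has sum 6, leaving (3,4) = 3.
Column 2 now contains 1, so (4,2) = 3.
The 3 cells of cage e must have sum 6, which forces (4,4) = 2.
Row 2 now contains 4; hence (2,1) = 3.
Row 3 already has 3, so (3,1) = 4.
Row 4 already has 3, which forces (4,1) = 1.

2 4 3 1 / 3 1 2 4 / 4 2 1 3 / 1 3 4 2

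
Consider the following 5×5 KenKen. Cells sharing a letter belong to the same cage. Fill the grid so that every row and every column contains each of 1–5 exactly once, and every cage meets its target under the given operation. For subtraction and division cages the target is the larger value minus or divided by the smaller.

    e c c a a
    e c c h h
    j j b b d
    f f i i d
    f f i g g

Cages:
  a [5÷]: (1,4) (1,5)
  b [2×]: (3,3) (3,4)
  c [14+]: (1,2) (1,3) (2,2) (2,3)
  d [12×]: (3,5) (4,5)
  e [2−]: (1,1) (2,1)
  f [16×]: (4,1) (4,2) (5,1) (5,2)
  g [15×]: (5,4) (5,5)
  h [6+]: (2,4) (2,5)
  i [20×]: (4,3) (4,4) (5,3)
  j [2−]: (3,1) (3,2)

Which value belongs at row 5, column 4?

In row 4, 3 can only go at (4,5), so (4,5) = 3.
Column 5 already has 3; hence (3,5) = 4.
The two cells of cage g must have product 15, so (5,4) = 3.
Column 5 already has 3; hence (5,5) = 5.
Cage a needs two cells with quotient 5, which forces (1,4) = 5.
Column 5 already has 5, so (1,5) = 1.
5 is placed in column 4, leaving (2,4) = 4.
Column 5 now contains 1, so (2,5) = 2.
Cage e needs two cells with difference 2, leaving (1,1) = 3.
The 3 cells of cage i must have product 20, which forces (4,3) = 5.
Cage c needs sum 14, so (2,2) = 5.
Column 3 already has 5, leaving (2,3) = 3.
Cage j needs two cells with difference 2, leaving (3,2) = 3.
5 is placed in row 2, leaving (2,1) = 1.
1 is placed in column 1, which forces (3,1) = 5.
In row 4, 4 can only go at (4,1), so (4,1) = 4.
Cage f needs product 16, which forces (4,2) = 2.
Row 4 already has 2; hence (4,4) = 1.
4 is placed in column 1; hence (5,1) = 2.
The 4 cells of cage f must have product 16, which forces (5,2) = 1.
Row 5 now contains 2, which forces (5,3) = 4.
Column 2 already has 2, so (1,2) = 4.
Column 3 already has 4; hence (1,3) = 2.
Cage b needs two cells with product 2, leaving (3,3) = 1.
Column 4 now contains 1; hence (3,4) = 2.
Filled in: 3 4 2 5 1 / 1 5 3 4 2 / 5 3 1 2 4 / 4 2 5 1 3 / 2 1 4 3 5.

3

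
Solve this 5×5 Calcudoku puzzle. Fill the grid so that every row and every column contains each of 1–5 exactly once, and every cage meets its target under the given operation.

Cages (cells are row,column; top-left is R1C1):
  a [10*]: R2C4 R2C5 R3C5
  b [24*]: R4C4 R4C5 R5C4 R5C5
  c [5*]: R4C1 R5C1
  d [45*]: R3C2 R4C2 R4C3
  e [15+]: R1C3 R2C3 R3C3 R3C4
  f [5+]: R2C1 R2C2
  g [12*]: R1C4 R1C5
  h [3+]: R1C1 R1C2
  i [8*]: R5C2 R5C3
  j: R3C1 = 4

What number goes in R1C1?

2

Cage j is given, so R3C1 = 4.
Cage d has product 45, so R3C2 = 3.
Row 3 already has 3, so R3C4 = 5.
Cage d needs product 45; hence R4C2 = 5.
Cage d has product 45, so R4C3 = 3.
Cage a needs product 10, leaving R2C5 = 5.
The 4 cells of cage e must have sum 15, leaving R3C3 = 1.
1 is placed in row 3, so R3C5 = 2.
5 is placed in row 4; hence R4C1 = 1.
Row 4 already has 1, which forces R4C5 = 4.
Cage c needs two cells with product 5, which forces R5C1 = 5.
Column 1 already has 1, which forces R1C1 = 2.
The two cells of cage h must have sum 3; hence R1C2 = 1.
Cage e needs sum 15; hence R1C3 = 5.
The two cells of cage g must have product 12, so R1C4 = 4.
Column 5 now contains 4, so R1C5 = 3.
Column 1 already has 1, leaving R2C1 = 3.
The two cells of cage f must have sum 5, leaving R2C2 = 2.
5 is placed in row 2, which forces R2C3 = 4.
Cage a needs product 10; hence R2C4 = 1.
4 is placed in row 4; hence R4C4 = 2.
2 is placed in column 2; hence R5C2 = 4.
4 is placed in column 3, leaving R5C3 = 2.
1 is placed in column 4, so R5C4 = 3.
Column 5 now contains 3, which forces R5C5 = 1.
Completed grid: 2 1 5 4 3 / 3 2 4 1 5 / 4 3 1 5 2 / 1 5 3 2 4 / 5 4 2 3 1.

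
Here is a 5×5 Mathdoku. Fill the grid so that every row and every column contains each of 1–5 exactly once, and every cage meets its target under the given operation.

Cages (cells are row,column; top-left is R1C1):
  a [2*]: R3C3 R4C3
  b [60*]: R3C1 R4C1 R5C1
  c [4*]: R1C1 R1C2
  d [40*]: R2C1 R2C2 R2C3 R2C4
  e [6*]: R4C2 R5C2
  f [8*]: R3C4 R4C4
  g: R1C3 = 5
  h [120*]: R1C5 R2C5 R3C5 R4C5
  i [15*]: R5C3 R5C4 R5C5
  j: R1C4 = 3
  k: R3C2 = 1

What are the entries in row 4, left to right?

G is a freebie, which forces R1C3 = 5.
Cage j is given, leaving R1C4 = 3.
Cage k is given, which forces R3C2 = 1.
1 is placed in row 3, so R3C3 = 2.
2 is placed in row 3, leaving R3C4 = 4.
2 is placed in column 3, leaving R4C3 = 1.
Column 4 now contains 4, which forces R4C4 = 2.
Column 3 now contains 1, which forces R5C3 = 3.
Cage c needs two cells with product 4, so R1C1 = 1.
Column 2 already has 1, leaving R1C2 = 4.
Row 1 now contains 4; hence R1C5 = 2.
Column 3 now contains 1, which forces R2C3 = 4.
Row 4 already has 2; hence R4C2 = 3.
3 is placed in row 5, so R5C2 = 2.
Cage d has product 40, so R2C1 = 2.
Column 2 already has 2; hence R2C2 = 5.
Cage d needs product 40; hence R2C4 = 1.
Row 2 now contains 5; hence R2C5 = 3.
Cage b has product 60, which forces R3C1 = 3.
Column 5 already has 3, leaving R3C5 = 5.
The 4 cells of cage h must have product 120, which forces R4C5 = 4.
Column 4 already has 1, which forces R5C4 = 5.
Column 5 now contains 5, so R5C5 = 1.
Row 4 now contains 4; hence R4C1 = 5.
Row 5 now contains 5; hence R5C1 = 4.
Completed grid: 1 4 5 3 2 / 2 5 4 1 3 / 3 1 2 4 5 / 5 3 1 2 4 / 4 2 3 5 1.

5 3 1 2 4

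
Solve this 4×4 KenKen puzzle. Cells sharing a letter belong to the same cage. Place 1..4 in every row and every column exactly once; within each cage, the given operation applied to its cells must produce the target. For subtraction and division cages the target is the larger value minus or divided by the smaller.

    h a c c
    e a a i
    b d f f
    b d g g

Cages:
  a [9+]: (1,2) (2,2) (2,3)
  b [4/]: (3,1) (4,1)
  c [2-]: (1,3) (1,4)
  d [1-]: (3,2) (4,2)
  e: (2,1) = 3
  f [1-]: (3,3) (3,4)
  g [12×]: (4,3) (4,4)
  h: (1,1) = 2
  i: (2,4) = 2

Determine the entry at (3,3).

Cage h is a single given cell, which forces (1,1) = 2.
E is a freebie, leaving (2,1) = 3.
Cage i is given, leaving (2,4) = 2.
The 3 cells of cage a must have sum 9; hence (1,2) = 4.
Cage a has sum 9; hence (2,2) = 1.
2 is placed in row 2, so (2,3) = 4.
Column 3 now contains 4; hence (4,3) = 3.
Row 4 already has 3, leaving (4,4) = 4.
3 is placed in column 3, so (1,3) = 1.
The two cells of cage c must have difference 2, which forces (1,4) = 3.
The two cells of cage b must have quotient 4, leaving (3,1) = 4.
The two cells of cage d must have difference 1; hence (3,2) = 3.
3 is placed in column 3, leaving (3,3) = 2.
Column 4 already has 3; hence (3,4) = 1.
Row 4 now contains 4, leaving (4,1) = 1.
Row 4 already has 3, which forces (4,2) = 2.
Filled in: 2 4 1 3 / 3 1 4 2 / 4 3 2 1 / 1 2 3 4.

2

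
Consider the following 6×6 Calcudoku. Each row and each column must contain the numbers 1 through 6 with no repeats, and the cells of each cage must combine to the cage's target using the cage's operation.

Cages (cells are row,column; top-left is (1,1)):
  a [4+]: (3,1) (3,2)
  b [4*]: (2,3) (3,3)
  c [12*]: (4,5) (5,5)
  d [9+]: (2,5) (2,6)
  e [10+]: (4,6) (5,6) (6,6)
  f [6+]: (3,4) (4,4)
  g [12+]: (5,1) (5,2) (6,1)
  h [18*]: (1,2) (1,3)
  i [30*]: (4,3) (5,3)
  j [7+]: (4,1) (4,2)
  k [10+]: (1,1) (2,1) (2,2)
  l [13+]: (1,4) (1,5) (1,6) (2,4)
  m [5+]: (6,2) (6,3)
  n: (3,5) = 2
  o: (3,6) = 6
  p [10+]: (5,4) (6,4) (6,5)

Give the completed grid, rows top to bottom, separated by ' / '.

Cage n is given, leaving (3,5) = 2.
Cage o is given, which forces (3,6) = 6.
In row 3, 5 can only go at (3,4), so (3,4) = 5.
Cage f needs two cells with sum 6; hence (4,4) = 1.
In row 3, 4 can only go at (3,3), so (3,3) = 4.
4 is placed in column 3, which forces (2,3) = 1.
The only place for 6 in row 4 is (4,3).
Cage h's pair has product 18, leaving (1,2) = 6.
Column 3 now contains 6, which forces (1,3) = 3.
Column 3 now contains 6, which forces (5,3) = 5.
3 is placed in column 3, so (6,3) = 2.
Row 6 already has 2, which forces (6,2) = 3.
Cage a needs two cells with sum 4, which forces (3,1) = 3.
3 is placed in column 2, so (3,2) = 1.
The 3 cells of cage p must have sum 10; hence (5,4) = 3.
Row 5 already has 3, leaving (5,5) = 4.
Cage p needs sum 10; hence (6,4) = 6.
The 3 cells of cage p must have sum 10, leaving (6,5) = 1.
Cage l has sum 13, so (1,4) = 4.
Column 5 now contains 1; hence (1,5) = 5.
Cage l has sum 13, leaving (1,6) = 2.
Column 4 now contains 6, leaving (2,4) = 2.
Column 5 already has 5, which forces (2,5) = 6.
Column 5 now contains 4, which forces (4,5) = 3.
Cage g needs sum 12, which forces (5,1) = 6.
4 is placed in row 5, which forces (5,2) = 2.
Column 6 already has 2, so (5,6) = 1.
Cage g has sum 12; hence (6,1) = 4.
Row 6 now contains 4, so (6,6) = 5.
Row 1 now contains 2; hence (1,1) = 1.
Column 1 already has 4, leaving (2,1) = 5.
Cage k has sum 10, leaving (2,2) = 4.
Cage d's pair has sum 9, leaving (2,6) = 3.
The two cells of cage j must have sum 7, so (4,1) = 2.
2 is placed in column 2, which forces (4,2) = 5.
Column 6 already has 5, leaving (4,6) = 4.

1 6 3 4 5 2 / 5 4 1 2 6 3 / 3 1 4 5 2 6 / 2 5 6 1 3 4 / 6 2 5 3 4 1 / 4 3 2 6 1 5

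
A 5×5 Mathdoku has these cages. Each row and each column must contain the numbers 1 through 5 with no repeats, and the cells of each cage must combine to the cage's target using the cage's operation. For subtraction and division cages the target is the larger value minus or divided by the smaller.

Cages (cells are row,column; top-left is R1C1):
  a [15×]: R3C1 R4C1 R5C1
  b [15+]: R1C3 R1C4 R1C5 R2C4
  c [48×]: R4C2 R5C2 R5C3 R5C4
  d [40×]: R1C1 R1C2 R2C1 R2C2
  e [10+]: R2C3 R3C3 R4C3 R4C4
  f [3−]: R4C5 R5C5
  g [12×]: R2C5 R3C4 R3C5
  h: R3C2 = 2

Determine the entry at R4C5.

5

Cage h is given; hence R3C2 = 2.
Column 2 now contains 2, which forces R4C2 = 4.
Row 5 needs a 2, and only R5C5 is open for it.
Cage f's pair has difference 3, leaving R4C5 = 5.
The only place for 5 in row 5 is R5C1.
The only place for 5 in row 3 is R3C3.
Cage b needs sum 15; hence R1C4 = 5.
Row 1 now contains 5, leaving R1C2 = 1.
The 4 cells of cage d must have product 40, which forces R2C2 = 5.
1 is placed in column 2, leaving R5C2 = 3.
In row 4, 2 can only go at R4C4, so R4C4 = 2.
The 4 cells of cage e must have sum 10, leaving R2C3 = 2.
The 4 cells of cage e must have sum 10; hence R4C3 = 1.
1 is placed in column 3, so R5C3 = 4.
4 is placed in row 5, which forces R5C4 = 1.
Cage d has product 40, leaving R1C1 = 2.
Column 3 already has 4; hence R1C3 = 3.
Cage b needs sum 15; hence R1C5 = 4.
2 is placed in row 2; hence R2C1 = 4.
The 4 cells of cage b must have sum 15, so R2C4 = 3.
3 is placed in row 2, so R2C5 = 1.
Cage a has product 15, so R3C1 = 1.
Column 4 already has 3, which forces R3C4 = 4.
Column 5 already has 1, so R3C5 = 3.
Row 4 now contains 1, leaving R4C1 = 3.
Filled in: 2 1 3 5 4 / 4 5 2 3 1 / 1 2 5 4 3 / 3 4 1 2 5 / 5 3 4 1 2.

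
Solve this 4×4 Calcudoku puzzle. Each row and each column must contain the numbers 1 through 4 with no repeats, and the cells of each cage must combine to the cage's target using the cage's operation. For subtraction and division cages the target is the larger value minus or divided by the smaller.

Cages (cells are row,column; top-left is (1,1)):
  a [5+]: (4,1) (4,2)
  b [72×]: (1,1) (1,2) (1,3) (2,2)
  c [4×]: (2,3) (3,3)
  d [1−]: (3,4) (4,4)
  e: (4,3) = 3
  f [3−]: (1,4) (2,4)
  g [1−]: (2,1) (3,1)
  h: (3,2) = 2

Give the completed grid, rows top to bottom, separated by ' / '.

The 4 cells of cage b must have product 72; hence (2,2) = 3.
Cage h is a single given cell, so (3,2) = 2.
Cage e is given, leaving (4,3) = 3.
Cage b has product 72, leaving (1,1) = 3.
Column 2 already has 2, which forces (1,2) = 4.
Cage b needs product 72, so (1,3) = 2.
Row 1 already has 4, which forces (1,4) = 1.
Column 4 already has 1, so (2,4) = 4.
Column 1 now contains 3, so (3,1) = 1.
Row 3 already has 1; hence (3,3) = 4.
Column 4 already has 1, leaving (3,4) = 3.
Column 1 already has 1, which forces (4,1) = 4.
Column 2 now contains 4, so (4,2) = 1.
Column 4 now contains 4, which forces (4,4) = 2.
4 is placed in row 2; hence (2,1) = 2.
4 is placed in row 2, leaving (2,3) = 1.

3 4 2 1 / 2 3 1 4 / 1 2 4 3 / 4 1 3 2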